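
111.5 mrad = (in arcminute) 1 mrad = 0.001 rad, so 111.5 mrad = 111.5 * 0.001 = 0.1115 rad. 1 arcminute = 0.00029088821 rad, so 0.1115 rad = 0.1115 / 0.00029088821 = 383.30876 arcminute ≈ 383.3 arcminute (4 s.f.). Final answer: 383.3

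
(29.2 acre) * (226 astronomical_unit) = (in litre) 3.995e+21. Check: 1 acre = 4046.8564 m^2, so 29.2 acre = 29.2 * 4046.8564 = 118168.21 m^2. 1 astronomical_unit = 1.4959787e+11 m, so 226 astronomical_unit = 226 * 1.4959787e+11 = 3.3809119e+13 m. Combine: 118168.21 m^2 * 3.3809119e+13 m = 3.995163e+18 m^3. 1 litre = 0.001 m^3, so 3.995163e+18 m^3 = 3.995163e+18 / 0.001 = 3.995163e+21 litre ≈ 3.995e+21 litre (4 s.f.).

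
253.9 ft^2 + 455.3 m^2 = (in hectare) 0.04789. Check: 1 ft^2 = 0.09290304 m^2, so 253.9 ft^2 = 253.9 * 0.09290304 = 23.588082 m^2. 455.3 m^2 is already in m^2. Sum: 23.588082 + 455.3 = 478.88808 m^2. 1 hectare = 10000 m^2, so 478.88808 m^2 = 478.88808 / 10000 = 0.047888808 hectare ≈ 0.04789 hectare (4 s.f.).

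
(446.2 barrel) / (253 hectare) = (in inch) 0.001104. Check: 1 barrel = 0.15898729 m^3, so 446.2 barrel = 446.2 * 0.15898729 = 70.940131 m^3. 1 hectare = 10000 m^2, so 253 hectare = 253 * 10000 = 2530000 m^2. Combine: 70.940131 m^3 / 2530000 m^2 = 2.8039577e-05 m. 1 inch = 0.0254 m, so 2.8039577e-05 m = 2.8039577e-05 / 0.0254 = 0.0011039204 inch ≈ 0.001104 inch (4 s.f.).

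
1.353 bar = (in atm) 1 bar = 100000 Pa, so 1.353 bar = 1.353 * 100000 = 135300 Pa. 1 atm = 101325 Pa, so 135300 Pa = 135300 / 101325 = 1.3353072 atm ≈ 1.335 atm (4 s.f.). Final answer: 1.335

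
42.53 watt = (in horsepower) 42.53 watt = 42.53 W. 1 horsepower = 745.69987 W, so 42.53 W = 42.53 / 745.69987 = 0.057033669 horsepower ≈ 0.05703 horsepower (4 s.f.). Final answer: 0.05703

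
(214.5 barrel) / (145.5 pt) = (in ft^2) 7151. Check: 1 barrel = 0.15898729 m^3, so 214.5 barrel = 214.5 * 0.15898729 = 34.102775 m^3. 1 pt = 0.00035277778 m, so 145.5 pt = 145.5 * 0.00035277778 = 0.051329167 m. Combine: 34.102775 m^3 / 0.051329167 m = 664.3937 m^2. 1 ft^2 = 0.09290304 m^2, so 664.3937 m^2 = 664.3937 / 0.09290304 = 7151.4742 ft^2 ≈ 7151 ft^2 (4 s.f.).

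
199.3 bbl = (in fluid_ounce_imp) 1 bbl = 0.15898729 m^3, so 199.3 bbl = 199.3 * 0.15898729 = 31.686168 m^3. 1 fluid_ounce_imp = 2.8413063e-05 m^3, so 31.686168 m^3 = 31.686168 / 2.8413063e-05 = 1115197.2 fluid_ounce_imp ≈ 1.115e+06 fluid_ounce_imp (4 s.f.). Final answer: 1.115e+06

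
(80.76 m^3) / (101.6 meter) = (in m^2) 0.7949. Check: 80.76 m^3 is already in m^3. 101.6 meter = 101.6 m. Combine: 80.76 m^3 / 101.6 m = 0.79488189 m^2. Result: 0.79488189 m^2 ≈ 0.7949 m^2 (4 s.f.).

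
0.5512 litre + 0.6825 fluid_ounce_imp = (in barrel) 0.003589. Check: 1 litre = 0.001 m^3, so 0.5512 litre = 0.5512 * 0.001 = 0.0005512 m^3. 1 fluid_ounce_imp = 2.8413063e-05 m^3, so 0.6825 fluid_ounce_imp = 0.6825 * 2.8413063e-05 = 1.9391915e-05 m^3. Sum: 0.0005512 + 1.9391915e-05 = 0.00057059192 m^3. 1 barrel = 0.15898729 m^3, so 0.00057059192 m^3 = 0.00057059192 / 0.15898729 = 0.0035889152 barrel ≈ 0.003589 barrel (4 s.f.).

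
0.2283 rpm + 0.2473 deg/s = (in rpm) 0.2695. Check: 1 rpm = 0.10471976 rad/s, so 0.2283 rpm = 0.2283 * 0.10471976 = 0.02390752 rad/s. 1 deg/s = 0.017453293 rad/s, so 0.2473 deg/s = 0.2473 * 0.017453293 = 0.0043161992 rad/s. Sum: 0.02390752 + 0.0043161992 = 0.028223719 rad/s. 1 rpm = 0.10471976 rad/s, so 0.028223719 rad/s = 0.028223719 / 0.10471976 = 0.26951667 rpm ≈ 0.2695 rpm (4 s.f.).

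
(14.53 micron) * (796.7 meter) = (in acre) 2.861e-06. Check: 1 micron = 1e-06 m, so 14.53 micron = 14.53 * 1e-06 = 1.453e-05 m. 796.7 meter = 796.7 m. Combine: 1.453e-05 m * 796.7 m = 0.011576051 m^2. 1 acre = 4046.8564 m^2, so 0.011576051 m^2 = 0.011576051 / 4046.8564 = 2.8605045e-06 acre ≈ 2.861e-06 acre (4 s.f.).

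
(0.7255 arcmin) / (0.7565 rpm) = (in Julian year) 8.442e-11. Check: 1 arcmin = 0.00029088821 rad, so 0.7255 arcmin = 0.7255 * 0.00029088821 = 0.0002110394 rad. 1 rpm = 0.10471976 rad/s, so 0.7565 rpm = 0.7565 * 0.10471976 = 0.079220495 rad/s. Combine: 0.0002110394 rad / 0.079220495 rad/s = 0.0026639495 s. 1 Julian year = 31557600 s, so 0.0026639495 s = 0.0026639495 / 31557600 = 8.4415465e-11 Julian year ≈ 8.442e-11 Julian year (4 s.f.).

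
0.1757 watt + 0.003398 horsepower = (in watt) 0.1757 watt = 0.1757 W. 1 horsepower = 745.69987 W, so 0.003398 horsepower = 0.003398 * 745.69987 = 2.5338882 W. Sum: 0.1757 + 2.5338882 = 2.7095882 W. 2.7095882 W = 2.7095882 watt ≈ 2.71 watt (4 s.f.). Final answer: 2.71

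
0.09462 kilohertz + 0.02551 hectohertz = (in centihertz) 9717. Check: 1 kilohertz = 1000 Hz, so 0.09462 kilohertz = 0.09462 * 1000 = 94.62 Hz. 1 hectohertz = 100 Hz, so 0.02551 hectohertz = 0.02551 * 100 = 2.551 Hz. Sum: 94.62 + 2.551 = 97.171 Hz. 1 centihertz = 0.01 Hz, so 97.171 Hz = 97.171 / 0.01 = 9717.1 centihertz ≈ 9717 centihertz (4 s.f.).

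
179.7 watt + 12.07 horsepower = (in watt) 179.7 watt = 179.7 W. 1 horsepower = 745.69987 W, so 12.07 horsepower = 12.07 * 745.69987 = 9000.5974 W. Sum: 179.7 + 9000.5974 = 9180.2974 W. 9180.2974 W = 9180.2974 watt ≈ 9180 watt (4 s.f.). Final answer: 9180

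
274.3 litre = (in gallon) 1 litre = 0.001 m^3, so 274.3 litre = 274.3 * 0.001 = 0.2743 m^3. 1 gallon = 0.0037854118 m^3, so 0.2743 m^3 = 0.2743 / 0.0037854118 = 72.462394 gallon ≈ 72.46 gallon (4 s.f.). Final answer: 72.46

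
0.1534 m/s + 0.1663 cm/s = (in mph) 0.3469. Check: 0.1534 m/s is already in m/s. 1 cm/s = 0.01 m/s, so 0.1663 cm/s = 0.1663 * 0.01 = 0.001663 m/s. Sum: 0.1534 + 0.001663 = 0.155063 m/s. 1 mph = 0.44704 m/s, so 0.155063 m/s = 0.155063 / 0.44704 = 0.34686605 mph ≈ 0.3469 mph (4 s.f.).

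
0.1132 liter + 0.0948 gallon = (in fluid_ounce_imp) 16.61. Check: 1 liter = 0.001 m^3, so 0.1132 liter = 0.1132 * 0.001 = 0.0001132 m^3. 1 gallon = 0.0037854118 m^3, so 0.0948 gallon = 0.0948 * 0.0037854118 = 0.00035885704 m^3. Sum: 0.0001132 + 0.00035885704 = 0.00047205704 m^3. 1 fluid_ounce_imp = 2.8413063e-05 m^3, so 0.00047205704 m^3 = 0.00047205704 / 2.8413063e-05 = 16.614085 fluid_ounce_imp ≈ 16.61 fluid_ounce_imp (4 s.f.).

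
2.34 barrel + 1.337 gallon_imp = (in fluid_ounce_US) 1 barrel = 0.15898729 m^3, so 2.34 barrel = 2.34 * 0.15898729 = 0.37203027 m^3. 1 gallon_imp = 0.00454609 m^3, so 1.337 gallon_imp = 1.337 * 0.00454609 = 0.0060781223 m^3. Sum: 0.37203027 + 0.0060781223 = 0.37810839 m^3. 1 fluid_ounce_US = 2.957353e-05 m^3, so 0.37810839 m^3 = 0.37810839 / 2.957353e-05 = 12785.366 fluid_ounce_US ≈ 1.279e+04 fluid_ounce_US (4 s.f.). Final answer: 1.279e+04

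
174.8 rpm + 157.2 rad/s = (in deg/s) 1.006e+04. Check: 1 rpm = 0.10471976 rad/s, so 174.8 rpm = 174.8 * 0.10471976 = 18.305013 rad/s. 157.2 rad/s is already in rad/s. Sum: 18.305013 + 157.2 = 175.50501 rad/s. 1 deg/s = 0.017453293 rad/s, so 175.50501 rad/s = 175.50501 / 0.017453293 = 10055.697 deg/s ≈ 1.006e+04 deg/s (4 s.f.).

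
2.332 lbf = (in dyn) 1.037e+06. Check: 1 lbf = 4.4482216 N, so 2.332 lbf = 2.332 * 4.4482216 = 10.373253 N. 1 dyn = 1e-05 N, so 10.373253 N = 10.373253 / 1e-05 = 1037325.3 dyn ≈ 1.037e+06 dyn (4 s.f.).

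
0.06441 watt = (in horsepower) 0.06441 watt = 0.06441 W. 1 horsepower = 745.69987 W, so 0.06441 W = 0.06441 / 745.69987 = 8.6375233e-05 horsepower ≈ 8.638e-05 horsepower (4 s.f.). Final answer: 8.638e-05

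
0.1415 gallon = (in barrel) 1 gallon = 0.0037854118 m^3, so 0.1415 gallon = 0.1415 * 0.0037854118 = 0.00053563577 m^3. 1 barrel = 0.15898729 m^3, so 0.00053563577 m^3 = 0.00053563577 / 0.15898729 = 0.0033690476 barrel ≈ 0.003369 barrel (4 s.f.). Final answer: 0.003369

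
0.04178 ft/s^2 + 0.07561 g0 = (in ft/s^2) 2.474. Check: 1 ft/s^2 = 0.3048 m/s^2, so 0.04178 ft/s^2 = 0.04178 * 0.3048 = 0.012734544 m/s^2. 1 g0 = 9.80665 m/s^2, so 0.07561 g0 = 0.07561 * 9.80665 = 0.74148081 m/s^2. Sum: 0.012734544 + 0.74148081 = 0.75421535 m/s^2. 1 ft/s^2 = 0.3048 m/s^2, so 0.75421535 m/s^2 = 0.75421535 / 0.3048 = 2.4744598 ft/s^2 ≈ 2.474 ft/s^2 (4 s.f.).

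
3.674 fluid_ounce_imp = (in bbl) 1 fluid_ounce_imp = 2.8413063e-05 m^3, so 3.674 fluid_ounce_imp = 3.674 * 2.8413063e-05 = 0.00010438959 m^3. 1 bbl = 0.15898729 m^3, so 0.00010438959 m^3 = 0.00010438959 / 0.15898729 = 0.00065659078 bbl ≈ 0.0006566 bbl (4 s.f.). Final answer: 0.0006566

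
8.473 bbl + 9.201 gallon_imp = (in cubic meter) 1 bbl = 0.15898729 m^3, so 8.473 bbl = 8.473 * 0.15898729 = 1.3470993 m^3. 1 gallon_imp = 0.00454609 m^3, so 9.201 gallon_imp = 9.201 * 0.00454609 = 0.041828574 m^3. Sum: 1.3470993 + 0.041828574 = 1.3889279 m^3. 1.3889279 m^3 = 1.3889279 cubic meter ≈ 1.389 cubic meter (4 s.f.). Final answer: 1.389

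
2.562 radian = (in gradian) 163.1. Check: 2.562 radian = 2.562 rad. 1 gradian = 0.015707963 rad, so 2.562 rad = 2.562 / 0.015707963 = 163.10199 gradian ≈ 163.1 gradian (4 s.f.).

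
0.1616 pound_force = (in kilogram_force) 0.0733. Check: 1 pound_force = 4.4482216 N, so 0.1616 pound_force = 0.1616 * 4.4482216 = 0.71883261 N. 1 kilogram_force = 9.80665 N, so 0.71883261 N = 0.71883261 / 9.80665 = 0.073300527 kilogram_force ≈ 0.0733 kilogram_force (4 s.f.).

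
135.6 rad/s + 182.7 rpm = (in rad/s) 135.6 rad/s is already in rad/s. 1 rpm = 0.10471976 rad/s, so 182.7 rpm = 182.7 * 0.10471976 = 19.132299 rad/s. Sum: 135.6 + 19.132299 = 154.7323 rad/s. Result: 154.7323 rad/s ≈ 154.7 rad/s (4 s.f.). Final answer: 154.7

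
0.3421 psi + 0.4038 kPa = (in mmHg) 20.72. Check: 1 psi = 6894.7573 Pa, so 0.3421 psi = 0.3421 * 6894.7573 = 2358.6965 Pa. 1 kPa = 1000 Pa, so 0.4038 kPa = 0.4038 * 1000 = 403.8 Pa. Sum: 2358.6965 + 403.8 = 2762.4965 Pa. 1 mmHg = 133.32237 Pa, so 2762.4965 Pa = 2762.4965 / 133.32237 = 20.720428 mmHg ≈ 20.72 mmHg (4 s.f.).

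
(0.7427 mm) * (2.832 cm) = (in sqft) 0.0002264. Check: 1 mm = 0.001 m, so 0.7427 mm = 0.7427 * 0.001 = 0.0007427 m. 1 cm = 0.01 m, so 2.832 cm = 2.832 * 0.01 = 0.02832 m. Combine: 0.0007427 m * 0.02832 m = 2.1033264e-05 m^2. 1 sqft = 0.09290304 m^2, so 2.1033264e-05 m^2 = 2.1033264e-05 / 0.09290304 = 0.00022640017 sqft ≈ 0.0002264 sqft (4 s.f.).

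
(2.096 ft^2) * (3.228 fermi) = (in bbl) 1 ft^2 = 0.09290304 m^2, so 2.096 ft^2 = 2.096 * 0.09290304 = 0.19472477 m^2. 1 fermi = 1e-15 m, so 3.228 fermi = 3.228 * 1e-15 = 3.228e-15 m. Combine: 0.19472477 m^2 * 3.228e-15 m = 6.2857156e-16 m^3. 1 bbl = 0.15898729 m^3, so 6.2857156e-16 m^3 = 6.2857156e-16 / 0.15898729 = 3.9535962e-15 bbl ≈ 3.954e-15 bbl (4 s.f.). Final answer: 3.954e-15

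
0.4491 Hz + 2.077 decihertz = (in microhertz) 0.4491 Hz is already in Hz. 1 decihertz = 0.1 Hz, so 2.077 decihertz = 2.077 * 0.1 = 0.2077 Hz. Sum: 0.4491 + 0.2077 = 0.6568 Hz. 1 microhertz = 1e-06 Hz, so 0.6568 Hz = 0.6568 / 1e-06 = 656800 microhertz ≈ 6.568e+05 microhertz (4 s.f.). Final answer: 6.568e+05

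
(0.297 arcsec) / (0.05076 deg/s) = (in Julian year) 1 arcsec = 4.8481368e-06 rad, so 0.297 arcsec = 0.297 * 4.8481368e-06 = 1.4398966e-06 rad. 1 deg/s = 0.017453293 rad/s, so 0.05076 deg/s = 0.05076 * 0.017453293 = 0.00088592913 rad/s. Combine: 1.4398966e-06 rad / 0.00088592913 rad/s = 0.0016252955 s. 1 Julian year = 31557600 s, so 0.0016252955 s = 0.0016252955 / 31557600 = 5.1502507e-11 Julian year ≈ 5.15e-11 Julian year (4 s.f.). Final answer: 5.15e-11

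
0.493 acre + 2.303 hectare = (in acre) 1 acre = 4046.8564 m^2, so 0.493 acre = 0.493 * 4046.8564 = 1995.1002 m^2. 1 hectare = 10000 m^2, so 2.303 hectare = 2.303 * 10000 = 23030 m^2. Sum: 1995.1002 + 23030 = 25025.1 m^2. 1 acre = 4046.8564 m^2, so 25025.1 m^2 = 25025.1 / 4046.8564 = 6.1838369 acre ≈ 6.184 acre (4 s.f.). Final answer: 6.184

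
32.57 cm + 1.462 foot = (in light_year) 1 cm = 0.01 m, so 32.57 cm = 32.57 * 0.01 = 0.3257 m. 1 foot = 0.3048 m, so 1.462 foot = 1.462 * 0.3048 = 0.4456176 m. Sum: 0.3257 + 0.4456176 = 0.7713176 m. 1 light_year = 9.4607305e+15 m, so 0.7713176 m = 0.7713176 / 9.4607305e+15 = 8.1528335e-17 light_year ≈ 8.153e-17 light_year (4 s.f.). Final answer: 8.153e-17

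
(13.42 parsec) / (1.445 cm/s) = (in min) 1 parsec = 3.0856776e+16 m, so 13.42 parsec = 13.42 * 3.0856776e+16 = 4.1409793e+17 m. 1 cm/s = 0.01 m/s, so 1.445 cm/s = 1.445 * 0.01 = 0.01445 m/s. Combine: 4.1409793e+17 m / 0.01445 m/s = 2.8657296e+19 s. 1 min = 60 s, so 2.8657296e+19 s = 2.8657296e+19 / 60 = 4.776216e+17 min ≈ 4.776e+17 min (4 s.f.). Final answer: 4.776e+17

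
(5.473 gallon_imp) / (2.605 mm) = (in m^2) 9.551. Check: 1 gallon_imp = 0.00454609 m^3, so 5.473 gallon_imp = 5.473 * 0.00454609 = 0.024880751 m^3. 1 mm = 0.001 m, so 2.605 mm = 2.605 * 0.001 = 0.002605 m. Combine: 0.024880751 m^3 / 0.002605 m = 9.5511519 m^2. Result: 9.5511519 m^2 ≈ 9.551 m^2 (4 s.f.).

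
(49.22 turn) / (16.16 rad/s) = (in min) 0.319. Check: 1 turn = 6.2831853 rad, so 49.22 turn = 49.22 * 6.2831853 = 309.25838 rad. 16.16 rad/s is already in rad/s. Combine: 309.25838 rad / 16.16 rad/s = 19.137276 s. 1 min = 60 s, so 19.137276 s = 19.137276 / 60 = 0.3189546 min ≈ 0.319 min (4 s.f.).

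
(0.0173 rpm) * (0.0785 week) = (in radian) 86.01. Check: 1 rpm = 0.10471976 rad/s, so 0.0173 rpm = 0.0173 * 0.10471976 = 0.0018116518 rad/s. 1 week = 604800 s, so 0.0785 week = 0.0785 * 604800 = 47476.8 s. Combine: 0.0018116518 rad/s * 47476.8 s = 86.011428 rad. 86.011428 rad = 86.011428 radian ≈ 86.01 radian (4 s.f.).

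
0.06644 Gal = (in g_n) 6.775e-05. Check: 1 Gal = 0.01 m/s^2, so 0.06644 Gal = 0.06644 * 0.01 = 0.0006644 m/s^2. 1 g_n = 9.80665 m/s^2, so 0.0006644 m/s^2 = 0.0006644 / 9.80665 = 6.7749945e-05 g_n ≈ 6.775e-05 g_n (4 s.f.).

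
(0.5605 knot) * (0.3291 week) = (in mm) 5.739e+07. Check: 1 knot = 0.51444444 m/s, so 0.5605 knot = 0.5605 * 0.51444444 = 0.28834611 m/s. 1 week = 604800 s, so 0.3291 week = 0.3291 * 604800 = 199039.68 s. Combine: 0.28834611 m/s * 199039.68 s = 57392.318 m. 1 mm = 0.001 m, so 57392.318 m = 57392.318 / 0.001 = 57392318 mm ≈ 5.739e+07 mm (4 s.f.).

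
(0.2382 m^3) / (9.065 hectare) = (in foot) 8.621e-06. Check: 0.2382 m^3 is already in m^3. 1 hectare = 10000 m^2, so 9.065 hectare = 9.065 * 10000 = 90650 m^2. Combine: 0.2382 m^3 / 90650 m^2 = 2.6276889e-06 m. 1 foot = 0.3048 m, so 2.6276889e-06 m = 2.6276889e-06 / 0.3048 = 8.6210266e-06 foot ≈ 8.621e-06 foot (4 s.f.).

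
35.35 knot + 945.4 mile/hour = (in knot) 856.9. Check: 1 knot = 0.51444444 m/s, so 35.35 knot = 35.35 * 0.51444444 = 18.185611 m/s. 1 mile/hour = 0.44704 m/s, so 945.4 mile/hour = 945.4 * 0.44704 = 422.63162 m/s. Sum: 18.185611 + 422.63162 = 440.81723 m/s. 1 knot = 0.51444444 m/s, so 440.81723 m/s = 440.81723 / 0.51444444 = 856.88014 knot ≈ 856.9 knot (4 s.f.).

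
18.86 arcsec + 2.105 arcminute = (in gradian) 0.0448. Check: 1 arcsec = 4.8481368e-06 rad, so 18.86 arcsec = 18.86 * 4.8481368e-06 = 9.143586e-05 rad. 1 arcminute = 0.00029088821 rad, so 2.105 arcminute = 2.105 * 0.00029088821 = 0.00061231968 rad. Sum: 9.143586e-05 + 0.00061231968 = 0.00070375554 rad. 1 gradian = 0.015707963 rad, so 0.00070375554 rad = 0.00070375554 / 0.015707963 = 0.044802469 gradian ≈ 0.0448 gradian (4 s.f.).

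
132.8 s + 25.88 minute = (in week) 0.002787. Check: 132.8 s is already in s. 1 minute = 60 s, so 25.88 minute = 25.88 * 60 = 1552.8 s. Sum: 132.8 + 1552.8 = 1685.6 s. 1 week = 604800 s, so 1685.6 s = 1685.6 / 604800 = 0.002787037 week ≈ 0.002787 week (4 s.f.).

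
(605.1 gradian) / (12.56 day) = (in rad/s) 1 gradian = 0.015707963 rad, so 605.1 gradian = 605.1 * 0.015707963 = 9.5048886 rad. 1 day = 86400 s, so 12.56 day = 12.56 * 86400 = 1085184 s. Combine: 9.5048886 rad / 1085184 s = 8.7587806e-06 rad/s. Result: 8.7587806e-06 rad/s ≈ 8.759e-06 rad/s (4 s.f.). Final answer: 8.759e-06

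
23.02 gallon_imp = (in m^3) 0.1047. Check: 1 gallon_imp = 0.00454609 m^3, so 23.02 gallon_imp = 23.02 * 0.00454609 = 0.10465099 m^3. Result: 0.10465099 m^3 ≈ 0.1047 m^3 (4 s.f.).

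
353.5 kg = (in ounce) 1 ounce = 0.028349523 kg, so 353.5 kg = 353.5 / 0.028349523 = 12469.346 ounce ≈ 1.247e+04 ounce (4 s.f.). Final answer: 1.247e+04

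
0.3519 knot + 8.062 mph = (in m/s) 1 knot = 0.51444444 m/s, so 0.3519 knot = 0.3519 * 0.51444444 = 0.181033 m/s. 1 mph = 0.44704 m/s, so 8.062 mph = 8.062 * 0.44704 = 3.6040365 m/s. Sum: 0.181033 + 3.6040365 = 3.7850695 m/s. Result: 3.7850695 m/s ≈ 3.785 m/s (4 s.f.). Final answer: 3.785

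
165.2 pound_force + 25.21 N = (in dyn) 7.601e+07. Check: 1 pound_force = 4.4482216 N, so 165.2 pound_force = 165.2 * 4.4482216 = 734.84621 N. 25.21 N is already in N. Sum: 734.84621 + 25.21 = 760.05621 N. 1 dyn = 1e-05 N, so 760.05621 N = 760.05621 / 1e-05 = 76005621 dyn ≈ 7.601e+07 dyn (4 s.f.).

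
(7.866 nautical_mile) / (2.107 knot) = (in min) 224. Check: 1 nautical_mile = 1852 m, so 7.866 nautical_mile = 7.866 * 1852 = 14567.832 m. 1 knot = 0.51444444 m/s, so 2.107 knot = 2.107 * 0.51444444 = 1.0839344 m/s. Combine: 14567.832 m / 1.0839344 m/s = 13439.772 s. 1 min = 60 s, so 13439.772 s = 13439.772 / 60 = 223.9962 min ≈ 224 min (4 s.f.).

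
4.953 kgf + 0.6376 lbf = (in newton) 1 kgf = 9.80665 N, so 4.953 kgf = 4.953 * 9.80665 = 48.572337 N. 1 lbf = 4.4482216 N, so 0.6376 lbf = 0.6376 * 4.4482216 = 2.8361861 N. Sum: 48.572337 + 2.8361861 = 51.408524 N. 51.408524 N = 51.408524 newton ≈ 51.41 newton (4 s.f.). Final answer: 51.41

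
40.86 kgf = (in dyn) 1 kgf = 9.80665 N, so 40.86 kgf = 40.86 * 9.80665 = 400.69972 N. 1 dyn = 1e-05 N, so 400.69972 N = 400.69972 / 1e-05 = 40069972 dyn ≈ 4.007e+07 dyn (4 s.f.). Final answer: 4.007e+07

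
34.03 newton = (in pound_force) 34.03 newton = 34.03 N. 1 pound_force = 4.4482216 N, so 34.03 N = 34.03 / 4.4482216 = 7.6502483 pound_force ≈ 7.65 pound_force (4 s.f.). Final answer: 7.65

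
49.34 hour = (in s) 1 hour = 3600 s, so 49.34 hour = 49.34 * 3600 = 177624 s. Result: 177624 s ≈ 1.776e+05 s (4 s.f.). Final answer: 1.776e+05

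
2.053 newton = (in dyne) 2.053e+05. Check: 2.053 newton = 2.053 N. 1 dyne = 1e-05 N, so 2.053 N = 2.053 / 1e-05 = 205300 dyne ≈ 2.053e+05 dyne (4 s.f.).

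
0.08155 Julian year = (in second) 1 Julian year = 31557600 s, so 0.08155 Julian year = 0.08155 * 31557600 = 2573522.3 s. 2573522.3 s = 2573522.3 second ≈ 2.574e+06 second (4 s.f.). Final answer: 2.574e+06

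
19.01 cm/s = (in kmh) 1 cm/s = 0.01 m/s, so 19.01 cm/s = 19.01 * 0.01 = 0.1901 m/s. 1 kmh = 0.27777778 m/s, so 0.1901 m/s = 0.1901 / 0.27777778 = 0.68436 kmh ≈ 0.6844 kmh (4 s.f.). Final answer: 0.6844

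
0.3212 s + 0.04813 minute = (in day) 0.3212 s is already in s. 1 minute = 60 s, so 0.04813 minute = 0.04813 * 60 = 2.8878 s. Sum: 0.3212 + 2.8878 = 3.209 s. 1 day = 86400 s, so 3.209 s = 3.209 / 86400 = 3.7141204e-05 day ≈ 3.714e-05 day (4 s.f.). Final answer: 3.714e-05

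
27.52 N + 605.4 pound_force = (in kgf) 27.52 N is already in N. 1 pound_force = 4.4482216 N, so 605.4 pound_force = 605.4 * 4.4482216 = 2692.9534 N. Sum: 27.52 + 2692.9534 = 2720.4734 N. 1 kgf = 9.80665 N, so 2720.4734 N = 2720.4734 / 9.80665 = 277.41108 kgf ≈ 277.4 kgf (4 s.f.). Final answer: 277.4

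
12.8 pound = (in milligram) 5.806e+06. Check: 1 pound = 0.45359237 kg, so 12.8 pound = 12.8 * 0.45359237 = 5.8059823 kg. 1 milligram = 1e-06 kg, so 5.8059823 kg = 5.8059823 / 1e-06 = 5805982.3 milligram ≈ 5.806e+06 milligram (4 s.f.).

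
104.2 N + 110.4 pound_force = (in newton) 104.2 N is already in N. 1 pound_force = 4.4482216 N, so 110.4 pound_force = 110.4 * 4.4482216 = 491.08367 N. Sum: 104.2 + 491.08367 = 595.28367 N. 595.28367 N = 595.28367 newton ≈ 595.3 newton (4 s.f.). Final answer: 595.3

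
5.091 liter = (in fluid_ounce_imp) 1 liter = 0.001 m^3, so 5.091 liter = 5.091 * 0.001 = 0.005091 m^3. 1 fluid_ounce_imp = 2.8413063e-05 m^3, so 0.005091 m^3 = 0.005091 / 2.8413063e-05 = 179.17815 fluid_ounce_imp ≈ 179.2 fluid_ounce_imp (4 s.f.). Final answer: 179.2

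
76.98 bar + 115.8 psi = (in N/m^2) 1 bar = 100000 Pa, so 76.98 bar = 76.98 * 100000 = 7698000 Pa. 1 psi = 6894.7573 Pa, so 115.8 psi = 115.8 * 6894.7573 = 798412.89 Pa. Sum: 7698000 + 798412.89 = 8496412.9 Pa. 8496412.9 Pa = 8496412.9 N/m^2 ≈ 8.496e+06 N/m^2 (4 s.f.). Final answer: 8.496e+06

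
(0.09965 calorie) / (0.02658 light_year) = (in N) 1.658e-15. Check: 1 calorie = 4.184 J, so 0.09965 calorie = 0.09965 * 4.184 = 0.4169356 J. 1 light_year = 9.4607305e+15 m, so 0.02658 light_year = 0.02658 * 9.4607305e+15 = 2.5146622e+14 m. Combine: 0.4169356 J / 2.5146622e+14 m = 1.6580183e-15 N. Result: 1.6580183e-15 N ≈ 1.658e-15 N (4 s.f.).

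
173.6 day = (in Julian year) 0.4753. Check: 1 day = 86400 s, so 173.6 day = 173.6 * 86400 = 14999040 s. 1 Julian year = 31557600 s, so 14999040 s = 14999040 / 31557600 = 0.4752909 Julian year ≈ 0.4753 Julian year (4 s.f.).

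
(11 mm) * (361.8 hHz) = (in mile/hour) 890.3. Check: 1 mm = 0.001 m, so 11 mm = 11 * 0.001 = 0.011 m. 1 hHz = 100 Hz, so 361.8 hHz = 361.8 * 100 = 36180 Hz. Combine: 0.011 m * 36180 Hz = 397.98 m/s. 1 mile/hour = 0.44704 m/s, so 397.98 m/s = 397.98 / 0.44704 = 890.25591 mile/hour ≈ 890.3 mile/hour (4 s.f.).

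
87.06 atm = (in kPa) 8821. Check: 1 atm = 101325 Pa, so 87.06 atm = 87.06 * 101325 = 8821354.5 Pa. 1 kPa = 1000 Pa, so 8821354.5 Pa = 8821354.5 / 1000 = 8821.3545 kPa ≈ 8821 kPa (4 s.f.).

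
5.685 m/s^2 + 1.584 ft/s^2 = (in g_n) 5.685 m/s^2 is already in m/s^2. 1 ft/s^2 = 0.3048 m/s^2, so 1.584 ft/s^2 = 1.584 * 0.3048 = 0.4828032 m/s^2. Sum: 5.685 + 0.4828032 = 6.1678032 m/s^2. 1 g_n = 9.80665 m/s^2, so 6.1678032 m/s^2 = 6.1678032 / 9.80665 = 0.62894089 g_n ≈ 0.6289 g_n (4 s.f.). Final answer: 0.6289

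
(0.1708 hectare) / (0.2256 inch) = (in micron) 2.981e+11. Check: 1 hectare = 10000 m^2, so 0.1708 hectare = 0.1708 * 10000 = 1708 m^2. 1 inch = 0.0254 m, so 0.2256 inch = 0.2256 * 0.0254 = 0.00573024 m. Combine: 1708 m^2 / 0.00573024 m = 298067.79 m. 1 micron = 1e-06 m, so 298067.79 m = 298067.79 / 1e-06 = 2.9806779e+11 micron ≈ 2.981e+11 micron (4 s.f.).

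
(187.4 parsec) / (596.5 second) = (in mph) 1 parsec = 3.0856776e+16 m, so 187.4 parsec = 187.4 * 3.0856776e+16 = 5.7825598e+18 m. 596.5 second = 596.5 s. Combine: 5.7825598e+18 m / 596.5 s = 9.6941488e+15 m/s. 1 mph = 0.44704 m/s, so 9.6941488e+15 m/s = 9.6941488e+15 / 0.44704 = 2.1685193e+16 mph ≈ 2.169e+16 mph (4 s.f.). Final answer: 2.169e+16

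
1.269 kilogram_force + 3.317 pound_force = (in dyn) 2.72e+06. Check: 1 kilogram_force = 9.80665 N, so 1.269 kilogram_force = 1.269 * 9.80665 = 12.444639 N. 1 pound_force = 4.4482216 N, so 3.317 pound_force = 3.317 * 4.4482216 = 14.754751 N. Sum: 12.444639 + 14.754751 = 27.19939 N. 1 dyn = 1e-05 N, so 27.19939 N = 27.19939 / 1e-05 = 2719939 dyn ≈ 2.72e+06 dyn (4 s.f.).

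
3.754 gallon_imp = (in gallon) 4.508. Check: 1 gallon_imp = 0.00454609 m^3, so 3.754 gallon_imp = 3.754 * 0.00454609 = 0.017066022 m^3. 1 gallon = 0.0037854118 m^3, so 0.017066022 m^3 = 0.017066022 / 0.0037854118 = 4.508366 gallon ≈ 4.508 gallon (4 s.f.).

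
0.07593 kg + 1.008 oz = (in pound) 0.07593 kg is already in kg. 1 oz = 0.028349523 kg, so 1.008 oz = 1.008 * 0.028349523 = 0.028576319 kg. Sum: 0.07593 + 0.028576319 = 0.10450632 kg. 1 pound = 0.45359237 kg, so 0.10450632 kg = 0.10450632 / 0.45359237 = 0.230397 pound ≈ 0.2304 pound (4 s.f.). Final answer: 0.2304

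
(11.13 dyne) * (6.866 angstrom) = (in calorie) 1.826e-14. Check: 1 dyne = 1e-05 N, so 11.13 dyne = 11.13 * 1e-05 = 0.0001113 N. 1 angstrom = 1e-10 m, so 6.866 angstrom = 6.866 * 1e-10 = 6.866e-10 m. Combine: 0.0001113 N * 6.866e-10 m = 7.641858e-14 J. 1 calorie = 4.184 J, so 7.641858e-14 J = 7.641858e-14 / 4.184 = 1.8264479e-14 calorie ≈ 1.826e-14 calorie (4 s.f.).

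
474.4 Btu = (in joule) 5.005e+05. Check: 1 Btu = 1055.0559 J, so 474.4 Btu = 474.4 * 1055.0559 = 500518.5 J. 500518.5 J = 500518.5 joule ≈ 5.005e+05 joule (4 s.f.).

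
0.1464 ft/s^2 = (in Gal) 4.462. Check: 1 ft/s^2 = 0.3048 m/s^2, so 0.1464 ft/s^2 = 0.1464 * 0.3048 = 0.04462272 m/s^2. 1 Gal = 0.01 m/s^2, so 0.04462272 m/s^2 = 0.04462272 / 0.01 = 4.462272 Gal ≈ 4.462 Gal (4 s.f.).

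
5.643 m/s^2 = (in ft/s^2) 18.51. Check: 1 ft/s^2 = 0.3048 m/s^2, so 5.643 m/s^2 = 5.643 / 0.3048 = 18.51378 ft/s^2 ≈ 18.51 ft/s^2 (4 s.f.).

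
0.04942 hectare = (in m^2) 1 hectare = 10000 m^2, so 0.04942 hectare = 0.04942 * 10000 = 494.2 m^2. Result: 494.2 m^2. Final answer: 494.2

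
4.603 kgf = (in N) 45.14. Check: 1 kgf = 9.80665 N, so 4.603 kgf = 4.603 * 9.80665 = 45.14001 N. Result: 45.14001 N ≈ 45.14 N (4 s.f.).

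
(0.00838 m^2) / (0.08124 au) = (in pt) 1.955e-09. Check: 0.00838 m^2 is already in m^2. 1 au = 1.4959787e+11 m, so 0.08124 au = 0.08124 * 1.4959787e+11 = 1.2153331e+10 m. Combine: 0.00838 m^2 / 1.2153331e+10 m = 6.895229e-13 m. 1 pt = 0.00035277778 m, so 6.895229e-13 m = 6.895229e-13 / 0.00035277778 = 1.9545531e-09 pt ≈ 1.955e-09 pt (4 s.f.).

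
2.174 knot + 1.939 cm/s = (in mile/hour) 1 knot = 0.51444444 m/s, so 2.174 knot = 2.174 * 0.51444444 = 1.1184022 m/s. 1 cm/s = 0.01 m/s, so 1.939 cm/s = 1.939 * 0.01 = 0.01939 m/s. Sum: 1.1184022 + 0.01939 = 1.1377922 m/s. 1 mile/hour = 0.44704 m/s, so 1.1377922 m/s = 1.1377922 / 0.44704 = 2.5451687 mile/hour ≈ 2.545 mile/hour (4 s.f.). Final answer: 2.545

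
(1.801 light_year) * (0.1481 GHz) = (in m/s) 1 light_year = 9.4607305e+15 m, so 1.801 light_year = 1.801 * 9.4607305e+15 = 1.7038776e+16 m. 1 GHz = 1e+09 Hz, so 0.1481 GHz = 0.1481 * 1e+09 = 1.481e+08 Hz. Combine: 1.7038776e+16 m * 1.481e+08 Hz = 2.5234427e+24 m/s. Result: 2.5234427e+24 m/s ≈ 2.523e+24 m/s (4 s.f.). Final answer: 2.523e+24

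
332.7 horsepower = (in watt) 2.481e+05. Check: 1 horsepower = 745.69987 W, so 332.7 horsepower = 332.7 * 745.69987 = 248094.35 W. 248094.35 W = 248094.35 watt ≈ 2.481e+05 watt (4 s.f.).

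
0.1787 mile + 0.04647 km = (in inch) 1 mile = 1609.344 m, so 0.1787 mile = 0.1787 * 1609.344 = 287.58977 m. 1 km = 1000 m, so 0.04647 km = 0.04647 * 1000 = 46.47 m. Sum: 287.58977 + 46.47 = 334.05977 m. 1 inch = 0.0254 m, so 334.05977 m = 334.05977 / 0.0254 = 13151.96 inch ≈ 1.315e+04 inch (4 s.f.). Final answer: 1.315e+04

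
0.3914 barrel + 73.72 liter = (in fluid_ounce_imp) 1 barrel = 0.15898729 m^3, so 0.3914 barrel = 0.3914 * 0.15898729 = 0.062227627 m^3. 1 liter = 0.001 m^3, so 73.72 liter = 73.72 * 0.001 = 0.07372 m^3. Sum: 0.062227627 + 0.07372 = 0.13594763 m^3. 1 fluid_ounce_imp = 2.8413063e-05 m^3, so 0.13594763 m^3 = 0.13594763 / 2.8413063e-05 = 4784.6876 fluid_ounce_imp ≈ 4785 fluid_ounce_imp (4 s.f.). Final answer: 4785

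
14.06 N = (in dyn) 1.406e+06. Check: 1 dyn = 1e-05 N, so 14.06 N = 14.06 / 1e-05 = 1406000 dyn ≈ 1.406e+06 dyn (4 s.f.).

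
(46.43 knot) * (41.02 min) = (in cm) 5.879e+06. Check: 1 knot = 0.51444444 m/s, so 46.43 knot = 46.43 * 0.51444444 = 23.885656 m/s. 1 min = 60 s, so 41.02 min = 41.02 * 60 = 2461.2 s. Combine: 23.885656 m/s * 2461.2 s = 58787.375 m. 1 cm = 0.01 m, so 58787.375 m = 58787.375 / 0.01 = 5878737.5 cm ≈ 5.879e+06 cm (4 s.f.).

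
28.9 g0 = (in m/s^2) 1 g0 = 9.80665 m/s^2, so 28.9 g0 = 28.9 * 9.80665 = 283.41218 m/s^2. Result: 283.41218 m/s^2 ≈ 283.4 m/s^2 (4 s.f.). Final answer: 283.4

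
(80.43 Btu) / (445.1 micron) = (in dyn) 1 Btu = 1055.0559 J, so 80.43 Btu = 80.43 * 1055.0559 = 84858.142 J. 1 micron = 1e-06 m, so 445.1 micron = 445.1 * 1e-06 = 0.0004451 m. Combine: 84858.142 J / 0.0004451 m = 1.9064961e+08 N. 1 dyn = 1e-05 N, so 1.9064961e+08 N = 1.9064961e+08 / 1e-05 = 1.9064961e+13 dyn ≈ 1.906e+13 dyn (4 s.f.). Final answer: 1.906e+13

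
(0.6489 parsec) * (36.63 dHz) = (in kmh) 1 parsec = 3.0856776e+16 m, so 0.6489 parsec = 0.6489 * 3.0856776e+16 = 2.0022962e+16 m. 1 dHz = 0.1 Hz, so 36.63 dHz = 36.63 * 0.1 = 3.663 Hz. Combine: 2.0022962e+16 m * 3.663 Hz = 7.3344109e+16 m/s. 1 kmh = 0.27777778 m/s, so 7.3344109e+16 m/s = 7.3344109e+16 / 0.27777778 = 2.6403879e+17 kmh ≈ 2.64e+17 kmh (4 s.f.). Final answer: 2.64e+17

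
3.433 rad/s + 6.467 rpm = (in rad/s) 4.11. Check: 3.433 rad/s is already in rad/s. 1 rpm = 0.10471976 rad/s, so 6.467 rpm = 6.467 * 0.10471976 = 0.67722266 rad/s. Sum: 3.433 + 0.67722266 = 4.1102227 rad/s. Result: 4.1102227 rad/s ≈ 4.11 rad/s (4 s.f.).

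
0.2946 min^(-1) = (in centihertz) 0.491. Check: 1 min^(-1) = 0.016666667 Hz, so 0.2946 min^(-1) = 0.2946 * 0.016666667 = 0.00491 Hz. 1 centihertz = 0.01 Hz, so 0.00491 Hz = 0.00491 / 0.01 = 0.491 centihertz.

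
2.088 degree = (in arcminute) 125.3. Check: 1 degree = 0.017453293 rad, so 2.088 degree = 2.088 * 0.017453293 = 0.036442475 rad. 1 arcminute = 0.00029088821 rad, so 0.036442475 rad = 0.036442475 / 0.00029088821 = 125.28 arcminute ≈ 125.3 arcminute (4 s.f.).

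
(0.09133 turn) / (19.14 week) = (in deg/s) 2.84e-06. Check: 1 turn = 6.2831853 rad, so 0.09133 turn = 0.09133 * 6.2831853 = 0.57384331 rad. 1 week = 604800 s, so 19.14 week = 19.14 * 604800 = 11575872 s. Combine: 0.57384331 rad / 11575872 s = 4.9572362e-08 rad/s. 1 deg/s = 0.017453293 rad/s, so 4.9572362e-08 rad/s = 4.9572362e-08 / 0.017453293 = 2.8402871e-06 deg/s ≈ 2.84e-06 deg/s (4 s.f.).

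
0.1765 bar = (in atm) 1 bar = 100000 Pa, so 0.1765 bar = 0.1765 * 100000 = 17650 Pa. 1 atm = 101325 Pa, so 17650 Pa = 17650 / 101325 = 0.17419196 atm ≈ 0.1742 atm (4 s.f.). Final answer: 0.1742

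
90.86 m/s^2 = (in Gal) 1 Gal = 0.01 m/s^2, so 90.86 m/s^2 = 90.86 / 0.01 = 9086 Gal. Final answer: 9086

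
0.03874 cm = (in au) 2.59e-15. Check: 1 cm = 0.01 m, so 0.03874 cm = 0.03874 * 0.01 = 0.0003874 m. 1 au = 1.4959787e+11 m, so 0.0003874 m = 0.0003874 / 1.4959787e+11 = 2.5896091e-15 au ≈ 2.59e-15 au (4 s.f.).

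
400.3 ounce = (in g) 1.135e+04. Check: 1 ounce = 0.028349523 kg, so 400.3 ounce = 400.3 * 0.028349523 = 11.348314 kg. 1 g = 0.001 kg, so 11.348314 kg = 11.348314 / 0.001 = 11348.314 g ≈ 1.135e+04 g (4 s.f.).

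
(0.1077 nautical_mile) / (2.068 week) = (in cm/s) 0.01595. Check: 1 nautical_mile = 1852 m, so 0.1077 nautical_mile = 0.1077 * 1852 = 199.4604 m. 1 week = 604800 s, so 2.068 week = 2.068 * 604800 = 1250726.4 s. Combine: 199.4604 m / 1250726.4 s = 0.00015947565 m/s. 1 cm/s = 0.01 m/s, so 0.00015947565 m/s = 0.00015947565 / 0.01 = 0.015947565 cm/s ≈ 0.01595 cm/s (4 s.f.).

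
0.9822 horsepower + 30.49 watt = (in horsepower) 1 horsepower = 745.69987 W, so 0.9822 horsepower = 0.9822 * 745.69987 = 732.42641 W. 30.49 watt = 30.49 W. Sum: 732.42641 + 30.49 = 762.91641 W. 1 horsepower = 745.69987 W, so 762.91641 W = 762.91641 / 745.69987 = 1.0230878 horsepower ≈ 1.023 horsepower (4 s.f.). Final answer: 1.023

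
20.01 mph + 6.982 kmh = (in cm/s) 1088. Check: 1 mph = 0.44704 m/s, so 20.01 mph = 20.01 * 0.44704 = 8.9452704 m/s. 1 kmh = 0.27777778 m/s, so 6.982 kmh = 6.982 * 0.27777778 = 1.9394444 m/s. Sum: 8.9452704 + 1.9394444 = 10.884715 m/s. 1 cm/s = 0.01 m/s, so 10.884715 m/s = 10.884715 / 0.01 = 1088.4715 cm/s ≈ 1088 cm/s (4 s.f.).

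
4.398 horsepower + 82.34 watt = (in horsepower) 1 horsepower = 745.69987 W, so 4.398 horsepower = 4.398 * 745.69987 = 3279.588 W. 82.34 watt = 82.34 W. Sum: 3279.588 + 82.34 = 3361.928 W. 1 horsepower = 745.69987 W, so 3361.928 W = 3361.928 / 745.69987 = 4.5084198 horsepower ≈ 4.508 horsepower (4 s.f.). Final answer: 4.508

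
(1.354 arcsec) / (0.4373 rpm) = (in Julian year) 1 arcsec = 4.8481368e-06 rad, so 1.354 arcsec = 1.354 * 4.8481368e-06 = 6.5643772e-06 rad. 1 rpm = 0.10471976 rad/s, so 0.4373 rpm = 0.4373 * 0.10471976 = 0.045793949 rad/s. Combine: 6.5643772e-06 rad / 0.045793949 rad/s = 0.00014334595 s. 1 Julian year = 31557600 s, so 0.00014334595 s = 0.00014334595 / 31557600 = 4.5423591e-12 Julian year ≈ 4.542e-12 Julian year (4 s.f.). Final answer: 4.542e-12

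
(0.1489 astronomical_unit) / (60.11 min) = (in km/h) 2.223e+07. Check: 1 astronomical_unit = 1.4959787e+11 m, so 0.1489 astronomical_unit = 0.1489 * 1.4959787e+11 = 2.2275123e+10 m. 1 min = 60 s, so 60.11 min = 60.11 * 60 = 3606.6 s. Combine: 2.2275123e+10 m / 3606.6 s = 6176211.1 m/s. 1 km/h = 0.27777778 m/s, so 6176211.1 m/s = 6176211.1 / 0.27777778 = 22234360 km/h ≈ 2.223e+07 km/h (4 s.f.).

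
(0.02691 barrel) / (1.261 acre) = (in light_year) 8.862e-23. Check: 1 barrel = 0.15898729 m^3, so 0.02691 barrel = 0.02691 * 0.15898729 = 0.0042783481 m^3. 1 acre = 4046.8564 m^2, so 1.261 acre = 1.261 * 4046.8564 = 5103.0859 m^2. Combine: 0.0042783481 m^3 / 5103.0859 m^2 = 8.3838449e-07 m. 1 light_year = 9.4607305e+15 m, so 8.3838449e-07 m = 8.3838449e-07 / 9.4607305e+15 = 8.861731e-23 light_year ≈ 8.862e-23 light_year (4 s.f.).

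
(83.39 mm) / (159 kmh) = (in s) 1 mm = 0.001 m, so 83.39 mm = 83.39 * 0.001 = 0.08339 m. 1 kmh = 0.27777778 m/s, so 159 kmh = 159 * 0.27777778 = 44.166667 m/s. Combine: 0.08339 m / 44.166667 m/s = 0.0018880755 s. Result: 0.0018880755 s ≈ 0.001888 s (4 s.f.). Final answer: 0.001888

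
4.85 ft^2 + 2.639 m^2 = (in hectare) 0.000309. Check: 1 ft^2 = 0.09290304 m^2, so 4.85 ft^2 = 4.85 * 0.09290304 = 0.45057974 m^2. 2.639 m^2 is already in m^2. Sum: 0.45057974 + 2.639 = 3.0895797 m^2. 1 hectare = 10000 m^2, so 3.0895797 m^2 = 3.0895797 / 10000 = 0.00030895797 hectare ≈ 0.000309 hectare (4 s.f.).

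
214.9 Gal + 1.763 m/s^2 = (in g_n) 1 Gal = 0.01 m/s^2, so 214.9 Gal = 214.9 * 0.01 = 2.149 m/s^2. 1.763 m/s^2 is already in m/s^2. Sum: 2.149 + 1.763 = 3.912 m/s^2. 1 g_n = 9.80665 m/s^2, so 3.912 m/s^2 = 3.912 / 9.80665 = 0.39891298 g_n ≈ 0.3989 g_n (4 s.f.). Final answer: 0.3989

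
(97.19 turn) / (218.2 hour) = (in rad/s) 1 turn = 6.2831853 rad, so 97.19 turn = 97.19 * 6.2831853 = 610.66278 rad. 1 hour = 3600 s, so 218.2 hour = 218.2 * 3600 = 785520 s. Combine: 610.66278 rad / 785520 s = 0.0007773994 rad/s. Result: 0.0007773994 rad/s ≈ 0.0007774 rad/s (4 s.f.). Final answer: 0.0007774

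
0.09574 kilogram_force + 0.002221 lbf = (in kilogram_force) 0.09675. Check: 1 kilogram_force = 9.80665 N, so 0.09574 kilogram_force = 0.09574 * 9.80665 = 0.93888867 N. 1 lbf = 4.4482216 N, so 0.002221 lbf = 0.002221 * 4.4482216 = 0.0098795002 N. Sum: 0.93888867 + 0.0098795002 = 0.94876817 N. 1 kilogram_force = 9.80665 N, so 0.94876817 N = 0.94876817 / 9.80665 = 0.096747429 kilogram_force ≈ 0.09675 kilogram_force (4 s.f.).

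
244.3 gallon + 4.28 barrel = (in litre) 1605. Check: 1 gallon = 0.0037854118 m^3, so 244.3 gallon = 244.3 * 0.0037854118 = 0.9247761 m^3. 1 barrel = 0.15898729 m^3, so 4.28 barrel = 4.28 * 0.15898729 = 0.68046562 m^3. Sum: 0.9247761 + 0.68046562 = 1.6052417 m^3. 1 litre = 0.001 m^3, so 1.6052417 m^3 = 1.6052417 / 0.001 = 1605.2417 litre ≈ 1605 litre (4 s.f.).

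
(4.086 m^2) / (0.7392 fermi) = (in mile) 4.086 m^2 is already in m^2. 1 fermi = 1e-15 m, so 0.7392 fermi = 0.7392 * 1e-15 = 7.392e-16 m. Combine: 4.086 m^2 / 7.392e-16 m = 5.5275974e+15 m. 1 mile = 1609.344 m, so 5.5275974e+15 m = 5.5275974e+15 / 1609.344 = 3.4346898e+12 mile ≈ 3.435e+12 mile (4 s.f.). Final answer: 3.435e+12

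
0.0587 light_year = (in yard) 6.073e+14. Check: 1 light_year = 9.4607305e+15 m, so 0.0587 light_year = 0.0587 * 9.4607305e+15 = 5.5534488e+14 m. 1 yard = 0.9144 m, so 5.5534488e+14 m = 5.5534488e+14 / 0.9144 = 6.0733254e+14 yard ≈ 6.073e+14 yard (4 s.f.).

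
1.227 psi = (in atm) 1 psi = 6894.7573 Pa, so 1.227 psi = 1.227 * 6894.7573 = 8459.8672 Pa. 1 atm = 101325 Pa, so 8459.8672 Pa = 8459.8672 / 101325 = 0.083492398 atm ≈ 0.08349 atm (4 s.f.). Final answer: 0.08349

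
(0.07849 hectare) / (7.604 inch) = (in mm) 4.064e+06. Check: 1 hectare = 10000 m^2, so 0.07849 hectare = 0.07849 * 10000 = 784.9 m^2. 1 inch = 0.0254 m, so 7.604 inch = 7.604 * 0.0254 = 0.1931416 m. Combine: 784.9 m^2 / 0.1931416 m = 4063.8578 m. 1 mm = 0.001 m, so 4063.8578 m = 4063.8578 / 0.001 = 4063857.8 mm ≈ 4.064e+06 mm (4 s.f.).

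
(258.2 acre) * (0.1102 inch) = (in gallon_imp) 1 acre = 4046.8564 m^2, so 258.2 acre = 258.2 * 4046.8564 = 1044898.3 m^2. 1 inch = 0.0254 m, so 0.1102 inch = 0.1102 * 0.0254 = 0.00279908 m. Combine: 1044898.3 m^2 * 0.00279908 m = 2924.754 m^3. 1 gallon_imp = 0.00454609 m^3, so 2924.754 m^3 = 2924.754 / 0.00454609 = 643355.94 gallon_imp ≈ 6.434e+05 gallon_imp (4 s.f.). Final answer: 6.434e+05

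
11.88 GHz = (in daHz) 1.188e+09. Check: 1 GHz = 1e+09 Hz, so 11.88 GHz = 11.88 * 1e+09 = 1.188e+10 Hz. 1 daHz = 10 Hz, so 1.188e+10 Hz = 1.188e+10 / 10 = 1.188e+09 daHz.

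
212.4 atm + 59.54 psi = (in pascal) 2.193e+07. Check: 1 atm = 101325 Pa, so 212.4 atm = 212.4 * 101325 = 21521430 Pa. 1 psi = 6894.7573 Pa, so 59.54 psi = 59.54 * 6894.7573 = 410513.85 Pa. Sum: 21521430 + 410513.85 = 21931944 Pa. 21931944 Pa = 21931944 pascal ≈ 2.193e+07 pascal (4 s.f.).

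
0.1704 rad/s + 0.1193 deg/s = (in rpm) 0.1704 rad/s is already in rad/s. 1 deg/s = 0.017453293 rad/s, so 0.1193 deg/s = 0.1193 * 0.017453293 = 0.0020821778 rad/s. Sum: 0.1704 + 0.0020821778 = 0.17248218 rad/s. 1 rpm = 0.10471976 rad/s, so 0.17248218 rad/s = 0.17248218 / 0.10471976 = 1.6470835 rpm ≈ 1.647 rpm (4 s.f.). Final answer: 1.647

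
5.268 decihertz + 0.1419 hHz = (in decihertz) 147.2. Check: 1 decihertz = 0.1 Hz, so 5.268 decihertz = 5.268 * 0.1 = 0.5268 Hz. 1 hHz = 100 Hz, so 0.1419 hHz = 0.1419 * 100 = 14.19 Hz. Sum: 0.5268 + 14.19 = 14.7168 Hz. 1 decihertz = 0.1 Hz, so 14.7168 Hz = 14.7168 / 0.1 = 147.168 decihertz ≈ 147.2 decihertz (4 s.f.).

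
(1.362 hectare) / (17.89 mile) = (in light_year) 5e-17. Check: 1 hectare = 10000 m^2, so 1.362 hectare = 1.362 * 10000 = 13620 m^2. 1 mile = 1609.344 m, so 17.89 mile = 17.89 * 1609.344 = 28791.164 m. Combine: 13620 m^2 / 28791.164 m = 0.4730618 m. 1 light_year = 9.4607305e+15 m, so 0.4730618 m = 0.4730618 / 9.4607305e+15 = 5.0002672e-17 light_year ≈ 5e-17 light_year (4 s.f.).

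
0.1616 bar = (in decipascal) 1.616e+05. Check: 1 bar = 100000 Pa, so 0.1616 bar = 0.1616 * 100000 = 16160 Pa. 1 decipascal = 0.1 Pa, so 16160 Pa = 16160 / 0.1 = 161600 decipascal ≈ 1.616e+05 decipascal (4 s.f.).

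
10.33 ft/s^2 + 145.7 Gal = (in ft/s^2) 1 ft/s^2 = 0.3048 m/s^2, so 10.33 ft/s^2 = 10.33 * 0.3048 = 3.148584 m/s^2. 1 Gal = 0.01 m/s^2, so 145.7 Gal = 145.7 * 0.01 = 1.457 m/s^2. Sum: 3.148584 + 1.457 = 4.605584 m/s^2. 1 ft/s^2 = 0.3048 m/s^2, so 4.605584 m/s^2 = 4.605584 / 0.3048 = 15.110184 ft/s^2 ≈ 15.11 ft/s^2 (4 s.f.). Final answer: 15.11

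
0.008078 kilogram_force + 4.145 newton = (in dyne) 4.224e+05. Check: 1 kilogram_force = 9.80665 N, so 0.008078 kilogram_force = 0.008078 * 9.80665 = 0.079218119 N. 4.145 newton = 4.145 N. Sum: 0.079218119 + 4.145 = 4.2242181 N. 1 dyne = 1e-05 N, so 4.2242181 N = 4.2242181 / 1e-05 = 422421.81 dyne ≈ 4.224e+05 dyne (4 s.f.).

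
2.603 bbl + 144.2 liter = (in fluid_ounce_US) 1.887e+04. Check: 1 bbl = 0.15898729 m^3, so 2.603 bbl = 2.603 * 0.15898729 = 0.41384393 m^3. 1 liter = 0.001 m^3, so 144.2 liter = 144.2 * 0.001 = 0.1442 m^3. Sum: 0.41384393 + 0.1442 = 0.55804393 m^3. 1 fluid_ounce_US = 2.957353e-05 m^3, so 0.55804393 m^3 = 0.55804393 / 2.957353e-05 = 18869.71 fluid_ounce_US ≈ 1.887e+04 fluid_ounce_US (4 s.f.).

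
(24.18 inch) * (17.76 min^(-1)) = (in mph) 0.4067. Check: 1 inch = 0.0254 m, so 24.18 inch = 24.18 * 0.0254 = 0.614172 m. 1 min^(-1) = 0.016666667 Hz, so 17.76 min^(-1) = 17.76 * 0.016666667 = 0.296 Hz. Combine: 0.614172 m * 0.296 Hz = 0.18179491 m/s. 1 mph = 0.44704 m/s, so 0.18179491 m/s = 0.18179491 / 0.44704 = 0.40666364 mph ≈ 0.4067 mph (4 s.f.).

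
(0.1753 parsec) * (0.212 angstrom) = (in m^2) 1 parsec = 3.0856776e+16 m, so 0.1753 parsec = 0.1753 * 3.0856776e+16 = 5.4091928e+15 m. 1 angstrom = 1e-10 m, so 0.212 angstrom = 0.212 * 1e-10 = 2.12e-11 m. Combine: 5.4091928e+15 m * 2.12e-11 m = 114674.89 m^2. Result: 114674.89 m^2 ≈ 1.147e+05 m^2 (4 s.f.). Final answer: 1.147e+05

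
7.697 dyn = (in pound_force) 1.73e-05. Check: 1 dyn = 1e-05 N, so 7.697 dyn = 7.697 * 1e-05 = 7.697e-05 N. 1 pound_force = 4.4482216 N, so 7.697e-05 N = 7.697e-05 / 4.4482216 = 1.7303544e-05 pound_force ≈ 1.73e-05 pound_force (4 s.f.).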